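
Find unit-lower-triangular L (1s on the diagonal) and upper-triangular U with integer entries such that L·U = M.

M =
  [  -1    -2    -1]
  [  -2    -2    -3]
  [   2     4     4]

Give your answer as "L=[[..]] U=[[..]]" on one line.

  row1 -= 2·row0 → [0,2,-1]
  row2 -= -2·row0 → [0,0,2]
  row2 -= 0·row1 → [0,0,2]

L=[[1,0,0],[2,1,0],[-2,0,1]] U=[[-1,-2,-1],[0,2,-1],[0,0,2]]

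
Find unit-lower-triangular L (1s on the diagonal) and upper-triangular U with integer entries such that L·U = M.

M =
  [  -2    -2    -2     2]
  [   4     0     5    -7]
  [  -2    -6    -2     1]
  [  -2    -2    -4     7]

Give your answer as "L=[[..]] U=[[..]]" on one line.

  row1 -= -2·row0 → [0,-4,1,-3]
  row2 -= 1·row0 → [0,-4,0,-1]
  row3 -= 1·row0 → [0,0,-2,5]
  row2 -= 1·row1 → [0,0,-1,2]
  row3 -= 0·row1 → [0,0,-2,5]
  row3 -= 2·row2 → [0,0,0,1]

L=[[1,0,0,0],[-2,1,0,0],[1,1,1,0],[1,0,2,1]] U=[[-2,-2,-2,2],[0,-4,1,-3],[0,0,-1,2],[0,0,0,1]]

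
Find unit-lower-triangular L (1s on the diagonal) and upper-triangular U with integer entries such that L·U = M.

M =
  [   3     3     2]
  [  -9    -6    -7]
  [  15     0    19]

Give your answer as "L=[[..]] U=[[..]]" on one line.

L=[[1,0,0],[-3,1,0],[5,-5,1]] U=[[3,3,2],[0,3,-1],[0,0,4]]

  row1 -= -3·row0 → [0,3,-1]
  row2 -= 5·row0 → [0,-15,9]
  row2 -= -5·row1 → [0,0,4]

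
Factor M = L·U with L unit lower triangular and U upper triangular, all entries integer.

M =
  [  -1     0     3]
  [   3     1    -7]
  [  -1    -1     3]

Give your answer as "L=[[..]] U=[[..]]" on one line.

  r1 -= -3·r0 → [0,1,2]
  r2 -= 1·r0 → [0,-1,0]
  r2 -= -1·r1 → [0,0,2]

L=[[1,0,0],[-3,1,0],[1,-1,1]] U=[[-1,0,3],[0,1,2],[0,0,2]]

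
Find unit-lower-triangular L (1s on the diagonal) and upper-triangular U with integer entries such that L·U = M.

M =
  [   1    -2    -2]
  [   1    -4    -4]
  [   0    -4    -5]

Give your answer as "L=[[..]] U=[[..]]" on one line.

L=[[1,0,0],[1,1,0],[0,2,1]] U=[[1,-2,-2],[0,-2,-2],[0,0,-1]]

  r1 -= 1·r0 → [0,-2,-2]
  r2 -= 0·r0 → [0,-4,-5]
  r2 -= 2·r1 → [0,0,-1]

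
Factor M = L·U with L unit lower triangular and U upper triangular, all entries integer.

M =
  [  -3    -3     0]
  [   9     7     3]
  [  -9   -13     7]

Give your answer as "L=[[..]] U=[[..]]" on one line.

  r1 -= -3·r0 → [0,-2,3]
  r2 -= 3·r0 → [0,-4,7]
  r2 -= 2·r1 → [0,0,1]

L=[[1,0,0],[-3,1,0],[3,2,1]] U=[[-3,-3,0],[0,-2,3],[0,0,1]]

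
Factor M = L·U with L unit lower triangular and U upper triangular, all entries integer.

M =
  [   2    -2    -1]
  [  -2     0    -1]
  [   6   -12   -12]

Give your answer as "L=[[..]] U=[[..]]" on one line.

  R1 -= -1·R0 → [0,-2,-2]
  R2 -= 3·R0 → [0,-6,-9]
  R2 -= 3·R1 → [0,0,-3]

L=[[1,0,0],[-1,1,0],[3,3,1]] U=[[2,-2,-1],[0,-2,-2],[0,0,-3]]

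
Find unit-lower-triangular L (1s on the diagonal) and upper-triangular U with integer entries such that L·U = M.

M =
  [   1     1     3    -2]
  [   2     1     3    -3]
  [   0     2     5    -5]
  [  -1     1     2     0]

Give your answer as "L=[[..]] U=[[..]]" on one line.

  R1 -= 2·R0 → [0,-1,-3,1]
  R2 -= 0·R0 → [0,2,5,-5]
  R3 -= -1·R0 → [0,2,5,-2]
  R2 -= -2·R1 → [0,0,-1,-3]
  R3 -= -2·R1 → [0,0,-1,0]
  R3 -= 1·R2 → [0,0,0,3]

L=[[1,0,0,0],[2,1,0,0],[0,-2,1,0],[-1,-2,1,1]] U=[[1,1,3,-2],[0,-1,-3,1],[0,0,-1,-3],[0,0,0,3]]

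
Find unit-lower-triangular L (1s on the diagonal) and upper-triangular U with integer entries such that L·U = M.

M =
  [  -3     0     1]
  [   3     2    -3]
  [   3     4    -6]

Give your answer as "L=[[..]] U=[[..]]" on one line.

L=[[1,0,0],[-1,1,0],[-1,2,1]] U=[[-3,0,1],[0,2,-2],[0,0,-1]]

  R1 -= -1·R0 → [0,2,-2]
  R2 -= -1·R0 → [0,4,-5]
  R2 -= 2·R1 → [0,0,-1]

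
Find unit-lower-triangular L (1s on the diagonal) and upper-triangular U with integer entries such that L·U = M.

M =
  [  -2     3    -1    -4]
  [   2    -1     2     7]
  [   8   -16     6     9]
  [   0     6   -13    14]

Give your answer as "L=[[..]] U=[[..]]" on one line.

L=[[1,0,0,0],[-1,1,0,0],[-4,-2,1,0],[0,3,-4,1]] U=[[-2,3,-1,-4],[0,2,1,3],[0,0,4,-1],[0,0,0,1]]

  R1 -= -1·R0 → [0,2,1,3]
  R2 -= -4·R0 → [0,-4,2,-7]
  R3 -= 0·R0 → [0,6,-13,14]
  R2 -= -2·R1 → [0,0,4,-1]
  R3 -= 3·R1 → [0,0,-16,5]
  R3 -= -4·R2 → [0,0,0,1]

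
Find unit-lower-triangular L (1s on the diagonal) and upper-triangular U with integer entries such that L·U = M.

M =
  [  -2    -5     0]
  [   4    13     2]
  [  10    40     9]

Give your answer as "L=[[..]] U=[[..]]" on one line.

  R1 -= -2·R0 → [0,3,2]
  R2 -= -5·R0 → [0,15,9]
  R2 -= 5·R1 → [0,0,-1]

L=[[1,0,0],[-2,1,0],[-5,5,1]] U=[[-2,-5,0],[0,3,2],[0,0,-1]]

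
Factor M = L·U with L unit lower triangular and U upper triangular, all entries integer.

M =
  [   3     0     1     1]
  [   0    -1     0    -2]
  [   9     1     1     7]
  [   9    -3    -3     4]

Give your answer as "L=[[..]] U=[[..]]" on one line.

  row1 -= 0·row0 → [0,-1,0,-2]
  row2 -= 3·row0 → [0,1,-2,4]
  row3 -= 3·row0 → [0,-3,-6,1]
  row2 -= -1·row1 → [0,0,-2,2]
  row3 -= 3·row1 → [0,0,-6,7]
  row3 -= 3·row2 → [0,0,0,1]

L=[[1,0,0,0],[0,1,0,0],[3,-1,1,0],[3,3,3,1]] U=[[3,0,1,1],[0,-1,0,-2],[0,0,-2,2],[0,0,0,1]]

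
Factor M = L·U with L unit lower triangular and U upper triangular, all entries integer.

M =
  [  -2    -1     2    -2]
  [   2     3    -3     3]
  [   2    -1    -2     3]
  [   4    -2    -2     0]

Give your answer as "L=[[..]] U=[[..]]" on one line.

L=[[1,0,0,0],[-1,1,0,0],[-1,-1,1,0],[-2,-2,0,1]] U=[[-2,-1,2,-2],[0,2,-1,1],[0,0,-1,2],[0,0,0,-2]]

  r1 -= -1·r0 → [0,2,-1,1]
  r2 -= -1·r0 → [0,-2,0,1]
  r3 -= -2·r0 → [0,-4,2,-4]
  r2 -= -1·r1 → [0,0,-1,2]
  r3 -= -2·r1 → [0,0,0,-2]
  r3 -= 0·r2 → [0,0,0,-2]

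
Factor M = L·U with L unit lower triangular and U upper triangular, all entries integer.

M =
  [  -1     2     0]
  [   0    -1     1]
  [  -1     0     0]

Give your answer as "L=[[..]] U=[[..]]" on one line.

L=[[1,0,0],[0,1,0],[1,2,1]] U=[[-1,2,0],[0,-1,1],[0,0,-2]]

  R1 -= 0·R0 → [0,-1,1]
  R2 -= 1·R0 → [0,-2,0]
  R2 -= 2·R1 → [0,0,-2]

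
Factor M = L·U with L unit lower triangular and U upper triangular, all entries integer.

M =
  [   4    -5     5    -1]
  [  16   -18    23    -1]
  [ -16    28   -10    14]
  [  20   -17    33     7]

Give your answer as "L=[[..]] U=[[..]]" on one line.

  row1 -= 4·row0 → [0,2,3,3]
  row2 -= -4·row0 → [0,8,10,10]
  row3 -= 5·row0 → [0,8,8,12]
  row2 -= 4·row1 → [0,0,-2,-2]
  row3 -= 4·row1 → [0,0,-4,0]
  row3 -= 2·row2 → [0,0,0,4]

L=[[1,0,0,0],[4,1,0,0],[-4,4,1,0],[5,4,2,1]] U=[[4,-5,5,-1],[0,2,3,3],[0,0,-2,-2],[0,0,0,4]]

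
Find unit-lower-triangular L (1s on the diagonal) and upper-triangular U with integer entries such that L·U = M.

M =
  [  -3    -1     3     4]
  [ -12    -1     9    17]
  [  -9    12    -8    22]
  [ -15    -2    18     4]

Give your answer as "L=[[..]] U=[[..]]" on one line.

  R1 -= 4·R0 → [0,3,-3,1]
  R2 -= 3·R0 → [0,15,-17,10]
  R3 -= 5·R0 → [0,3,3,-16]
  R2 -= 5·R1 → [0,0,-2,5]
  R3 -= 1·R1 → [0,0,6,-17]
  R3 -= -3·R2 → [0,0,0,-2]

L=[[1,0,0,0],[4,1,0,0],[3,5,1,0],[5,1,-3,1]] U=[[-3,-1,3,4],[0,3,-3,1],[0,0,-2,5],[0,0,0,-2]]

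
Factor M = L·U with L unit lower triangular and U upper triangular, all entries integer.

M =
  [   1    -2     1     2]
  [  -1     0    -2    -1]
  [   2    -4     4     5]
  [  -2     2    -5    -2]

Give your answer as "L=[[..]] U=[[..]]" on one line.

L=[[1,0,0,0],[-1,1,0,0],[2,0,1,0],[-2,1,-1,1]] U=[[1,-2,1,2],[0,-2,-1,1],[0,0,2,1],[0,0,0,2]]

  row1 -= -1·row0 → [0,-2,-1,1]
  row2 -= 2·row0 → [0,0,2,1]
  row3 -= -2·row0 → [0,-2,-3,2]
  row2 -= 0·row1 → [0,0,2,1]
  row3 -= 1·row1 → [0,0,-2,1]
  row3 -= -1·row2 → [0,0,0,2]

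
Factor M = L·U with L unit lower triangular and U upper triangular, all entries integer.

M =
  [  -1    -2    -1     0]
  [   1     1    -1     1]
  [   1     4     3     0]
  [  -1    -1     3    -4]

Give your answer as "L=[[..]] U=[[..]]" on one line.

L=[[1,0,0,0],[-1,1,0,0],[-1,-2,1,0],[1,-1,-1,1]] U=[[-1,-2,-1,0],[0,-1,-2,1],[0,0,-2,2],[0,0,0,-1]]

  r1 -= -1·r0 → [0,-1,-2,1]
  r2 -= -1·r0 → [0,2,2,0]
  r3 -= 1·r0 → [0,1,4,-4]
  r2 -= -2·r1 → [0,0,-2,2]
  r3 -= -1·r1 → [0,0,2,-3]
  r3 -= -1·r2 → [0,0,0,-1]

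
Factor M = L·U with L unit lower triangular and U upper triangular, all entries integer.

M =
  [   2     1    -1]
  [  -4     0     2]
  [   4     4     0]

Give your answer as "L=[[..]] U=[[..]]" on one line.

L=[[1,0,0],[-2,1,0],[2,1,1]] U=[[2,1,-1],[0,2,0],[0,0,2]]

  R1 -= -2·R0 → [0,2,0]
  R2 -= 2·R0 → [0,2,2]
  R2 -= 1·R1 → [0,0,2]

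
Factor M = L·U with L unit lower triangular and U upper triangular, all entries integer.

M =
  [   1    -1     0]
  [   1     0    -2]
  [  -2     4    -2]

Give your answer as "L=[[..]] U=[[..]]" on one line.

L=[[1,0,0],[1,1,0],[-2,2,1]] U=[[1,-1,0],[0,1,-2],[0,0,2]]

  row1 -= 1·row0 → [0,1,-2]
  row2 -= -2·row0 → [0,2,-2]
  row2 -= 2·row1 → [0,0,2]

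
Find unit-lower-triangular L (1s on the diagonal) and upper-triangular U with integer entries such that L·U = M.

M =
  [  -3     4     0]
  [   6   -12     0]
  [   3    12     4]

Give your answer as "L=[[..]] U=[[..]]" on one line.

  row1 -= -2·row0 → [0,-4,0]
  row2 -= -1·row0 → [0,16,4]
  row2 -= -4·row1 → [0,0,4]

L=[[1,0,0],[-2,1,0],[-1,-4,1]] U=[[-3,4,0],[0,-4,0],[0,0,4]]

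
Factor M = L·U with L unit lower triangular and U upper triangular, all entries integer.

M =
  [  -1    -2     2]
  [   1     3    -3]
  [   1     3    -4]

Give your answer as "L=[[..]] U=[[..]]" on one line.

L=[[1,0,0],[-1,1,0],[-1,1,1]] U=[[-1,-2,2],[0,1,-1],[0,0,-1]]

  r1 -= -1·r0 → [0,1,-1]
  r2 -= -1·r0 → [0,1,-2]
  r2 -= 1·r1 → [0,0,-1]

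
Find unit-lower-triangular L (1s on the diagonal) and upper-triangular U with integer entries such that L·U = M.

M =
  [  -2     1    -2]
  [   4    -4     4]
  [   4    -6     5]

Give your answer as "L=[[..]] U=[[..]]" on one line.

L=[[1,0,0],[-2,1,0],[-2,2,1]] U=[[-2,1,-2],[0,-2,0],[0,0,1]]

  row1 -= -2·row0 → [0,-2,0]
  row2 -= -2·row0 → [0,-4,1]
  row2 -= 2·row1 → [0,0,1]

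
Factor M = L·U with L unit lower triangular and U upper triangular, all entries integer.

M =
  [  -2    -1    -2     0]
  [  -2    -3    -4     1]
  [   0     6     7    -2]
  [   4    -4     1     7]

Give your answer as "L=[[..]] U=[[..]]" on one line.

  R1 -= 1·R0 → [0,-2,-2,1]
  R2 -= 0·R0 → [0,6,7,-2]
  R3 -= -2·R0 → [0,-6,-3,7]
  R2 -= -3·R1 → [0,0,1,1]
  R3 -= 3·R1 → [0,0,3,4]
  R3 -= 3·R2 → [0,0,0,1]

L=[[1,0,0,0],[1,1,0,0],[0,-3,1,0],[-2,3,3,1]] U=[[-2,-1,-2,0],[0,-2,-2,1],[0,0,1,1],[0,0,0,1]]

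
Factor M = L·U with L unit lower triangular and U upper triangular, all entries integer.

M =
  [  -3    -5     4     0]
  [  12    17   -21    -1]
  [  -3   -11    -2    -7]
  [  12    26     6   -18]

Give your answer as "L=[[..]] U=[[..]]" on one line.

L=[[1,0,0,0],[-4,1,0,0],[1,2,1,0],[-4,-2,3,1]] U=[[-3,-5,4,0],[0,-3,-5,-1],[0,0,4,-5],[0,0,0,-5]]

  R1 -= -4·R0 → [0,-3,-5,-1]
  R2 -= 1·R0 → [0,-6,-6,-7]
  R3 -= -4·R0 → [0,6,22,-18]
  R2 -= 2·R1 → [0,0,4,-5]
  R3 -= -2·R1 → [0,0,12,-20]
  R3 -= 3·R2 → [0,0,0,-5]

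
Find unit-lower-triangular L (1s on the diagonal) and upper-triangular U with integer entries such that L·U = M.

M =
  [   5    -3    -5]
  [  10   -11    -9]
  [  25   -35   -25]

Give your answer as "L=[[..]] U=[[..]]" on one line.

  row1 -= 2·row0 → [0,-5,1]
  row2 -= 5·row0 → [0,-20,0]
  row2 -= 4·row1 → [0,0,-4]

L=[[1,0,0],[2,1,0],[5,4,1]] U=[[5,-3,-5],[0,-5,1],[0,0,-4]]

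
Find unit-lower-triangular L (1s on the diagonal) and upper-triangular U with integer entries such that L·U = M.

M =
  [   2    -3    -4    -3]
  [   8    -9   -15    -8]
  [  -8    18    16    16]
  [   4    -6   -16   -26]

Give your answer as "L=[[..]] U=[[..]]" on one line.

L=[[1,0,0,0],[4,1,0,0],[-4,2,1,0],[2,0,4,1]] U=[[2,-3,-4,-3],[0,3,1,4],[0,0,-2,-4],[0,0,0,-4]]

  row1 -= 4·row0 → [0,3,1,4]
  row2 -= -4·row0 → [0,6,0,4]
  row3 -= 2·row0 → [0,0,-8,-20]
  row2 -= 2·row1 → [0,0,-2,-4]
  row3 -= 0·row1 → [0,0,-8,-20]
  row3 -= 4·row2 → [0,0,0,-4]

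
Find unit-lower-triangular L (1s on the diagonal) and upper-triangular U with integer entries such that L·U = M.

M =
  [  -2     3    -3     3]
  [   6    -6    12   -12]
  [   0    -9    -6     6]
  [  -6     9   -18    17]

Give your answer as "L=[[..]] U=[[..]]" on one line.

L=[[1,0,0,0],[-3,1,0,0],[0,-3,1,0],[3,0,-3,1]] U=[[-2,3,-3,3],[0,3,3,-3],[0,0,3,-3],[0,0,0,-1]]

  R1 -= -3·R0 → [0,3,3,-3]
  R2 -= 0·R0 → [0,-9,-6,6]
  R3 -= 3·R0 → [0,0,-9,8]
  R2 -= -3·R1 → [0,0,3,-3]
  R3 -= 0·R1 → [0,0,-9,8]
  R3 -= -3·R2 → [0,0,0,-1]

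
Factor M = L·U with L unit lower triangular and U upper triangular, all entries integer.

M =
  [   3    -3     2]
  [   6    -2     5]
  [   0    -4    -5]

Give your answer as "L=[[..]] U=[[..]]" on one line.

  row1 -= 2·row0 → [0,4,1]
  row2 -= 0·row0 → [0,-4,-5]
  row2 -= -1·row1 → [0,0,-4]

L=[[1,0,0],[2,1,0],[0,-1,1]] U=[[3,-3,2],[0,4,1],[0,0,-4]]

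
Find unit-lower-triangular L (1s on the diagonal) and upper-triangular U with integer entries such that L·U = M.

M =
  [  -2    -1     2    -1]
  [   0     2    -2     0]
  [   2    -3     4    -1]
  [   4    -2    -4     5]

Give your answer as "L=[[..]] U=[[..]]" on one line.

L=[[1,0,0,0],[0,1,0,0],[-1,-2,1,0],[-2,-2,-2,1]] U=[[-2,-1,2,-1],[0,2,-2,0],[0,0,2,-2],[0,0,0,-1]]

  r1 -= 0·r0 → [0,2,-2,0]
  r2 -= -1·r0 → [0,-4,6,-2]
  r3 -= -2·r0 → [0,-4,0,3]
  r2 -= -2·r1 → [0,0,2,-2]
  r3 -= -2·r1 → [0,0,-4,3]
  r3 -= -2·r2 → [0,0,0,-1]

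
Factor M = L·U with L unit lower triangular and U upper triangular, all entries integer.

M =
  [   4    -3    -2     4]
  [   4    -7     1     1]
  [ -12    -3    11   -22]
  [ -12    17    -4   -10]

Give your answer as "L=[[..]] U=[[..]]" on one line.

  r1 -= 1·r0 → [0,-4,3,-3]
  r2 -= -3·r0 → [0,-12,5,-10]
  r3 -= -3·r0 → [0,8,-10,2]
  r2 -= 3·r1 → [0,0,-4,-1]
  r3 -= -2·r1 → [0,0,-4,-4]
  r3 -= 1·r2 → [0,0,0,-3]

L=[[1,0,0,0],[1,1,0,0],[-3,3,1,0],[-3,-2,1,1]] U=[[4,-3,-2,4],[0,-4,3,-3],[0,0,-4,-1],[0,0,0,-3]]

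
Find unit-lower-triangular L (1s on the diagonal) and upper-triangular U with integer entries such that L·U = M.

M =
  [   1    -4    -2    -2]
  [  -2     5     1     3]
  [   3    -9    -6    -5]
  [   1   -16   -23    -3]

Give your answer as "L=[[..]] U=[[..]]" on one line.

  r1 -= -2·r0 → [0,-3,-3,-1]
  r2 -= 3·r0 → [0,3,0,1]
  r3 -= 1·r0 → [0,-12,-21,-1]
  r2 -= -1·r1 → [0,0,-3,0]
  r3 -= 4·r1 → [0,0,-9,3]
  r3 -= 3·r2 → [0,0,0,3]

L=[[1,0,0,0],[-2,1,0,0],[3,-1,1,0],[1,4,3,1]] U=[[1,-4,-2,-2],[0,-3,-3,-1],[0,0,-3,0],[0,0,0,3]]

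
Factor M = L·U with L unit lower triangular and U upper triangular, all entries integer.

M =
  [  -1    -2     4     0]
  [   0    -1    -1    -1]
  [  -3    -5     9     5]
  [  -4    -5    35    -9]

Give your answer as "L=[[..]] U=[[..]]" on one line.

  R1 -= 0·R0 → [0,-1,-1,-1]
  R2 -= 3·R0 → [0,1,-3,5]
  R3 -= 4·R0 → [0,3,19,-9]
  R2 -= -1·R1 → [0,0,-4,4]
  R3 -= -3·R1 → [0,0,16,-12]
  R3 -= -4·R2 → [0,0,0,4]

L=[[1,0,0,0],[0,1,0,0],[3,-1,1,0],[4,-3,-4,1]] U=[[-1,-2,4,0],[0,-1,-1,-1],[0,0,-4,4],[0,0,0,4]]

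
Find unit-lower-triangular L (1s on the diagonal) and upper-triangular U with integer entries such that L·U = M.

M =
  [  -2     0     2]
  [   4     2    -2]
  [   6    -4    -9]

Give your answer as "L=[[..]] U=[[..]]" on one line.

L=[[1,0,0],[-2,1,0],[-3,-2,1]] U=[[-2,0,2],[0,2,2],[0,0,1]]

  row1 -= -2·row0 → [0,2,2]
  row2 -= -3·row0 → [0,-4,-3]
  row2 -= -2·row1 → [0,0,1]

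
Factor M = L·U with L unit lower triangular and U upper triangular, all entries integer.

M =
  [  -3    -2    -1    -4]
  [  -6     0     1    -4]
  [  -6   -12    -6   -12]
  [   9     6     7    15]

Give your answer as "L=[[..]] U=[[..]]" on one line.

L=[[1,0,0,0],[2,1,0,0],[2,-2,1,0],[-3,0,2,1]] U=[[-3,-2,-1,-4],[0,4,3,4],[0,0,2,4],[0,0,0,-5]]

  row1 -= 2·row0 → [0,4,3,4]
  row2 -= 2·row0 → [0,-8,-4,-4]
  row3 -= -3·row0 → [0,0,4,3]
  row2 -= -2·row1 → [0,0,2,4]
  row3 -= 0·row1 → [0,0,4,3]
  row3 -= 2·row2 → [0,0,0,-5]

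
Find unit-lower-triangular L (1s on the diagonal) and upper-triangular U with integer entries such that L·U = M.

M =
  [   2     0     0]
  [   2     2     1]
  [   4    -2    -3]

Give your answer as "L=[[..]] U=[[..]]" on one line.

L=[[1,0,0],[1,1,0],[2,-1,1]] U=[[2,0,0],[0,2,1],[0,0,-2]]

  r1 -= 1·r0 → [0,2,1]
  r2 -= 2·r0 → [0,-2,-3]
  r2 -= -1·r1 → [0,0,-2]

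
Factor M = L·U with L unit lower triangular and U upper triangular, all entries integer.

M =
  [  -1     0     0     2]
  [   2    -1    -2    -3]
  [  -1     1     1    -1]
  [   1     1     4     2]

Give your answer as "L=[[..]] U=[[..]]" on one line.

  R1 -= -2·R0 → [0,-1,-2,1]
  R2 -= 1·R0 → [0,1,1,-3]
  R3 -= -1·R0 → [0,1,4,4]
  R2 -= -1·R1 → [0,0,-1,-2]
  R3 -= -1·R1 → [0,0,2,5]
  R3 -= -2·R2 → [0,0,0,1]

L=[[1,0,0,0],[-2,1,0,0],[1,-1,1,0],[-1,-1,-2,1]] U=[[-1,0,0,2],[0,-1,-2,1],[0,0,-1,-2],[0,0,0,1]]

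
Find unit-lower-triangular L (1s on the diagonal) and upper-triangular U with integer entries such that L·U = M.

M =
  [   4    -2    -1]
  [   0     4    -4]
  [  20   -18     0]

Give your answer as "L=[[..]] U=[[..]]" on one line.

L=[[1,0,0],[0,1,0],[5,-2,1]] U=[[4,-2,-1],[0,4,-4],[0,0,-3]]

  row1 -= 0·row0 → [0,4,-4]
  row2 -= 5·row0 → [0,-8,5]
  row2 -= -2·row1 → [0,0,-3]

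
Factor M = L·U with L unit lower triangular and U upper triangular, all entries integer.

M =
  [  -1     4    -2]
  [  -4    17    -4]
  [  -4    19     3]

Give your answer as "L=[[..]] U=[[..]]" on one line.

  R1 -= 4·R0 → [0,1,4]
  R2 -= 4·R0 → [0,3,11]
  R2 -= 3·R1 → [0,0,-1]

L=[[1,0,0],[4,1,0],[4,3,1]] U=[[-1,4,-2],[0,1,4],[0,0,-1]]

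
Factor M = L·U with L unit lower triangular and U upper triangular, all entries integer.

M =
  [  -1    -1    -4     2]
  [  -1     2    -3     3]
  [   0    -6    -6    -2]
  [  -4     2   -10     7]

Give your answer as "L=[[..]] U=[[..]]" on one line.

  r1 -= 1·r0 → [0,3,1,1]
  r2 -= 0·r0 → [0,-6,-6,-2]
  r3 -= 4·r0 → [0,6,6,-1]
  r2 -= -2·r1 → [0,0,-4,0]
  r3 -= 2·r1 → [0,0,4,-3]
  r3 -= -1·r2 → [0,0,0,-3]

L=[[1,0,0,0],[1,1,0,0],[0,-2,1,0],[4,2,-1,1]] U=[[-1,-1,-4,2],[0,3,1,1],[0,0,-4,0],[0,0,0,-3]]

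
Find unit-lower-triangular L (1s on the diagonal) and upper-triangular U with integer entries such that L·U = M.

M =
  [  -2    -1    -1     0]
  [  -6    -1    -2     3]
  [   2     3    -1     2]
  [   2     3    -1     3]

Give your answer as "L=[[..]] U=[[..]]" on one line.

  r1 -= 3·r0 → [0,2,1,3]
  r2 -= -1·r0 → [0,2,-2,2]
  r3 -= -1·r0 → [0,2,-2,3]
  r2 -= 1·r1 → [0,0,-3,-1]
  r3 -= 1·r1 → [0,0,-3,0]
  r3 -= 1·r2 → [0,0,0,1]

L=[[1,0,0,0],[3,1,0,0],[-1,1,1,0],[-1,1,1,1]] U=[[-2,-1,-1,0],[0,2,1,3],[0,0,-3,-1],[0,0,0,1]]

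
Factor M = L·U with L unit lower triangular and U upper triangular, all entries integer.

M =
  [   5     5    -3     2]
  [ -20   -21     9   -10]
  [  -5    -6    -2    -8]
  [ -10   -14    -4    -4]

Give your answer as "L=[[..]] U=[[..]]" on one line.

L=[[1,0,0,0],[-4,1,0,0],[-1,1,1,0],[-2,4,-1,1]] U=[[5,5,-3,2],[0,-1,-3,-2],[0,0,-2,-4],[0,0,0,4]]

  r1 -= -4·r0 → [0,-1,-3,-2]
  r2 -= -1·r0 → [0,-1,-5,-6]
  r3 -= -2·r0 → [0,-4,-10,0]
  r2 -= 1·r1 → [0,0,-2,-4]
  r3 -= 4·r1 → [0,0,2,8]
  r3 -= -1·r2 → [0,0,0,4]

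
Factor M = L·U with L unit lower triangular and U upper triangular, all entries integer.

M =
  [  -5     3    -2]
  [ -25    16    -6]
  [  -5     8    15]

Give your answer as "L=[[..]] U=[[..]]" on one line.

  R1 -= 5·R0 → [0,1,4]
  R2 -= 1·R0 → [0,5,17]
  R2 -= 5·R1 → [0,0,-3]

L=[[1,0,0],[5,1,0],[1,5,1]] U=[[-5,3,-2],[0,1,4],[0,0,-3]]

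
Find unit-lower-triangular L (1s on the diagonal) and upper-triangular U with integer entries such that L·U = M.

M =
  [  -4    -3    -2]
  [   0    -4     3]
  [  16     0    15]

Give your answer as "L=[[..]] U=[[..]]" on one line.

L=[[1,0,0],[0,1,0],[-4,3,1]] U=[[-4,-3,-2],[0,-4,3],[0,0,-2]]

  R1 -= 0·R0 → [0,-4,3]
  R2 -= -4·R0 → [0,-12,7]
  R2 -= 3·R1 → [0,0,-2]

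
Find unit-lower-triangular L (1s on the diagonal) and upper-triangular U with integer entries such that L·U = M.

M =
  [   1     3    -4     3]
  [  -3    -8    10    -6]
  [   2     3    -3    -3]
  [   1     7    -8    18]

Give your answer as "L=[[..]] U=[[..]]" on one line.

  R1 -= -3·R0 → [0,1,-2,3]
  R2 -= 2·R0 → [0,-3,5,-9]
  R3 -= 1·R0 → [0,4,-4,15]
  R2 -= -3·R1 → [0,0,-1,0]
  R3 -= 4·R1 → [0,0,4,3]
  R3 -= -4·R2 → [0,0,0,3]

L=[[1,0,0,0],[-3,1,0,0],[2,-3,1,0],[1,4,-4,1]] U=[[1,3,-4,3],[0,1,-2,3],[0,0,-1,0],[0,0,0,3]]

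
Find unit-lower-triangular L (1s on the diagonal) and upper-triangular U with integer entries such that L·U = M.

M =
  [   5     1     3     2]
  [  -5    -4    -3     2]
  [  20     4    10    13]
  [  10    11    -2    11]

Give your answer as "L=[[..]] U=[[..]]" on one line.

  r1 -= -1·r0 → [0,-3,0,4]
  r2 -= 4·r0 → [0,0,-2,5]
  r3 -= 2·r0 → [0,9,-8,7]
  r2 -= 0·r1 → [0,0,-2,5]
  r3 -= -3·r1 → [0,0,-8,19]
  r3 -= 4·r2 → [0,0,0,-1]

L=[[1,0,0,0],[-1,1,0,0],[4,0,1,0],[2,-3,4,1]] U=[[5,1,3,2],[0,-3,0,4],[0,0,-2,5],[0,0,0,-1]]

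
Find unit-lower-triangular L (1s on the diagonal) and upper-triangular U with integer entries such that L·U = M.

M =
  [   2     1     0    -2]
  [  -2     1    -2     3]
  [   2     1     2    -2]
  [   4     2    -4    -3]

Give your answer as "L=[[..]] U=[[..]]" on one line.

L=[[1,0,0,0],[-1,1,0,0],[1,0,1,0],[2,0,-2,1]] U=[[2,1,0,-2],[0,2,-2,1],[0,0,2,0],[0,0,0,1]]

  row1 -= -1·row0 → [0,2,-2,1]
  row2 -= 1·row0 → [0,0,2,0]
  row3 -= 2·row0 → [0,0,-4,1]
  row2 -= 0·row1 → [0,0,2,0]
  row3 -= 0·row1 → [0,0,-4,1]
  row3 -= -2·row2 → [0,0,0,1]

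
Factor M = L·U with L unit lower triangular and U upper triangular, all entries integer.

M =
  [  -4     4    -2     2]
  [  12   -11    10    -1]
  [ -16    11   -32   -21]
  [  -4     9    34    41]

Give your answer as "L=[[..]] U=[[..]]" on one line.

L=[[1,0,0,0],[-3,1,0,0],[4,-5,1,0],[1,5,-4,1]] U=[[-4,4,-2,2],[0,1,4,5],[0,0,-4,-4],[0,0,0,-2]]

  r1 -= -3·r0 → [0,1,4,5]
  r2 -= 4·r0 → [0,-5,-24,-29]
  r3 -= 1·r0 → [0,5,36,39]
  r2 -= -5·r1 → [0,0,-4,-4]
  r3 -= 5·r1 → [0,0,16,14]
  r3 -= -4·r2 → [0,0,0,-2]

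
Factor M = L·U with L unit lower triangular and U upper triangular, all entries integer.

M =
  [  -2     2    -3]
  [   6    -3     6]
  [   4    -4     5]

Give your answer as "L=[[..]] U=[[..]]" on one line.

  r1 -= -3·r0 → [0,3,-3]
  r2 -= -2·r0 → [0,0,-1]
  r2 -= 0·r1 → [0,0,-1]

L=[[1,0,0],[-3,1,0],[-2,0,1]] U=[[-2,2,-3],[0,3,-3],[0,0,-1]]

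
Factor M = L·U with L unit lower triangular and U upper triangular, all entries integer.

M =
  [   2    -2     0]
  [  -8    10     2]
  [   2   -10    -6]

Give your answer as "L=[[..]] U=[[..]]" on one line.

  r1 -= -4·r0 → [0,2,2]
  r2 -= 1·r0 → [0,-8,-6]
  r2 -= -4·r1 → [0,0,2]

L=[[1,0,0],[-4,1,0],[1,-4,1]] U=[[2,-2,0],[0,2,2],[0,0,2]]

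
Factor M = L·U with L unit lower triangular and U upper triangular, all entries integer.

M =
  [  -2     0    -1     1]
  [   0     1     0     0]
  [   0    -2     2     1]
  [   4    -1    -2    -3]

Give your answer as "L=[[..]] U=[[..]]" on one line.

L=[[1,0,0,0],[0,1,0,0],[0,-2,1,0],[-2,-1,-2,1]] U=[[-2,0,-1,1],[0,1,0,0],[0,0,2,1],[0,0,0,1]]

  r1 -= 0·r0 → [0,1,0,0]
  r2 -= 0·r0 → [0,-2,2,1]
  r3 -= -2·r0 → [0,-1,-4,-1]
  r2 -= -2·r1 → [0,0,2,1]
  r3 -= -1·r1 → [0,0,-4,-1]
  r3 -= -2·r2 → [0,0,0,1]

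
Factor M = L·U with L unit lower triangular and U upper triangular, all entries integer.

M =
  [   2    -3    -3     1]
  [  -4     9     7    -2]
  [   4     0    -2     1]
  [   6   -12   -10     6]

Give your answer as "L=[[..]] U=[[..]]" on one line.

L=[[1,0,0,0],[-2,1,0,0],[2,2,1,0],[3,-1,0,1]] U=[[2,-3,-3,1],[0,3,1,0],[0,0,2,-1],[0,0,0,3]]

  R1 -= -2·R0 → [0,3,1,0]
  R2 -= 2·R0 → [0,6,4,-1]
  R3 -= 3·R0 → [0,-3,-1,3]
  R2 -= 2·R1 → [0,0,2,-1]
  R3 -= -1·R1 → [0,0,0,3]
  R3 -= 0·R2 → [0,0,0,3]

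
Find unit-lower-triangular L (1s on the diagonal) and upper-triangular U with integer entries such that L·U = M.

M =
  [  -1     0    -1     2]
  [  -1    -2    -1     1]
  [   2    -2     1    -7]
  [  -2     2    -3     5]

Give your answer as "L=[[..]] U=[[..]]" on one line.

L=[[1,0,0,0],[1,1,0,0],[-2,1,1,0],[2,-1,1,1]] U=[[-1,0,-1,2],[0,-2,0,-1],[0,0,-1,-2],[0,0,0,2]]

  r1 -= 1·r0 → [0,-2,0,-1]
  r2 -= -2·r0 → [0,-2,-1,-3]
  r3 -= 2·r0 → [0,2,-1,1]
  r2 -= 1·r1 → [0,0,-1,-2]
  r3 -= -1·r1 → [0,0,-1,0]
  r3 -= 1·r2 → [0,0,0,2]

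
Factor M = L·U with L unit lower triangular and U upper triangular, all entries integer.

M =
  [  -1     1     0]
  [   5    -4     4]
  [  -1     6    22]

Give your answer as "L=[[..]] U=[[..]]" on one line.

  r1 -= -5·r0 → [0,1,4]
  r2 -= 1·r0 → [0,5,22]
  r2 -= 5·r1 → [0,0,2]

L=[[1,0,0],[-5,1,0],[1,5,1]] U=[[-1,1,0],[0,1,4],[0,0,2]]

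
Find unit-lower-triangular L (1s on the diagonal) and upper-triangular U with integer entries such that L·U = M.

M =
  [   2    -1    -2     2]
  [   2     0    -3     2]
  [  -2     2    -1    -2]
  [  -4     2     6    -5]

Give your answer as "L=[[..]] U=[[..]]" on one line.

L=[[1,0,0,0],[1,1,0,0],[-1,1,1,0],[-2,0,-1,1]] U=[[2,-1,-2,2],[0,1,-1,0],[0,0,-2,0],[0,0,0,-1]]

  R1 -= 1·R0 → [0,1,-1,0]
  R2 -= -1·R0 → [0,1,-3,0]
  R3 -= -2·R0 → [0,0,2,-1]
  R2 -= 1·R1 → [0,0,-2,0]
  R3 -= 0·R1 → [0,0,2,-1]
  R3 -= -1·R2 → [0,0,0,-1]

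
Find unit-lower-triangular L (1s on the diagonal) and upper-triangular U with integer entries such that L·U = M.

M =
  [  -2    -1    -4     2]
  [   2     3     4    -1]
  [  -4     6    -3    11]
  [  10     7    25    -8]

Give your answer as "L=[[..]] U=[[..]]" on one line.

L=[[1,0,0,0],[-1,1,0,0],[2,4,1,0],[-5,1,1,1]] U=[[-2,-1,-4,2],[0,2,0,1],[0,0,5,3],[0,0,0,-2]]

  row1 -= -1·row0 → [0,2,0,1]
  row2 -= 2·row0 → [0,8,5,7]
  row3 -= -5·row0 → [0,2,5,2]
  row2 -= 4·row1 → [0,0,5,3]
  row3 -= 1·row1 → [0,0,5,1]
  row3 -= 1·row2 → [0,0,0,-2]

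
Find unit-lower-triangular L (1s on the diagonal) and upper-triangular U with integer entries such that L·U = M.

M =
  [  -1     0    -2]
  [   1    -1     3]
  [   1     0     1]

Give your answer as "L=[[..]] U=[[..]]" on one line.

  R1 -= -1·R0 → [0,-1,1]
  R2 -= -1·R0 → [0,0,-1]
  R2 -= 0·R1 → [0,0,-1]

L=[[1,0,0],[-1,1,0],[-1,0,1]] U=[[-1,0,-2],[0,-1,1],[0,0,-1]]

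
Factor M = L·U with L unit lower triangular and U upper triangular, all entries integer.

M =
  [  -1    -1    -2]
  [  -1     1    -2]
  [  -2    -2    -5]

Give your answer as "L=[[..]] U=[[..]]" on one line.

L=[[1,0,0],[1,1,0],[2,0,1]] U=[[-1,-1,-2],[0,2,0],[0,0,-1]]

  r1 -= 1·r0 → [0,2,0]
  r2 -= 2·r0 → [0,0,-1]
  r2 -= 0·r1 → [0,0,-1]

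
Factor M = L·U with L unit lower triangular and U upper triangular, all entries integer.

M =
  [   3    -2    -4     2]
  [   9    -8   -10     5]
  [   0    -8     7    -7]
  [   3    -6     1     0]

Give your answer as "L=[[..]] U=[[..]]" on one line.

  R1 -= 3·R0 → [0,-2,2,-1]
  R2 -= 0·R0 → [0,-8,7,-7]
  R3 -= 1·R0 → [0,-4,5,-2]
  R2 -= 4·R1 → [0,0,-1,-3]
  R3 -= 2·R1 → [0,0,1,0]
  R3 -= -1·R2 → [0,0,0,-3]

L=[[1,0,0,0],[3,1,0,0],[0,4,1,0],[1,2,-1,1]] U=[[3,-2,-4,2],[0,-2,2,-1],[0,0,-1,-3],[0,0,0,-3]]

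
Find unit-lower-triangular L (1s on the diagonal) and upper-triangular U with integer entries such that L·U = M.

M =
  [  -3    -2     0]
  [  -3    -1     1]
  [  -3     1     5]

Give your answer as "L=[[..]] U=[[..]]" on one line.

  r1 -= 1·r0 → [0,1,1]
  r2 -= 1·r0 → [0,3,5]
  r2 -= 3·r1 → [0,0,2]

L=[[1,0,0],[1,1,0],[1,3,1]] U=[[-3,-2,0],[0,1,1],[0,0,2]]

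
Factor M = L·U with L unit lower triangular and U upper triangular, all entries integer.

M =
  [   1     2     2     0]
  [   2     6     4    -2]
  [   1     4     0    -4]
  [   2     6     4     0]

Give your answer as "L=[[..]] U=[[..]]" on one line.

  row1 -= 2·row0 → [0,2,0,-2]
  row2 -= 1·row0 → [0,2,-2,-4]
  row3 -= 2·row0 → [0,2,0,0]
  row2 -= 1·row1 → [0,0,-2,-2]
  row3 -= 1·row1 → [0,0,0,2]
  row3 -= 0·row2 → [0,0,0,2]

L=[[1,0,0,0],[2,1,0,0],[1,1,1,0],[2,1,0,1]] U=[[1,2,2,0],[0,2,0,-2],[0,0,-2,-2],[0,0,0,2]]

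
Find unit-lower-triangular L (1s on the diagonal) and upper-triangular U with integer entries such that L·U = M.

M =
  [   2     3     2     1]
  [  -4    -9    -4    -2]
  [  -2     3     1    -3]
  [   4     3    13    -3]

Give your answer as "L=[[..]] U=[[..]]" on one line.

  r1 -= -2·r0 → [0,-3,0,0]
  r2 -= -1·r0 → [0,6,3,-2]
  r3 -= 2·r0 → [0,-3,9,-5]
  r2 -= -2·r1 → [0,0,3,-2]
  r3 -= 1·r1 → [0,0,9,-5]
  r3 -= 3·r2 → [0,0,0,1]

L=[[1,0,0,0],[-2,1,0,0],[-1,-2,1,0],[2,1,3,1]] U=[[2,3,2,1],[0,-3,0,0],[0,0,3,-2],[0,0,0,1]]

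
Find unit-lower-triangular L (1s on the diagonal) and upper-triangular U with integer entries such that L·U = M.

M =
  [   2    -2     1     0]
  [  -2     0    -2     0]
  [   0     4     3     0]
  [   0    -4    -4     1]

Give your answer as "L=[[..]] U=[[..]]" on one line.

  R1 -= -1·R0 → [0,-2,-1,0]
  R2 -= 0·R0 → [0,4,3,0]
  R3 -= 0·R0 → [0,-4,-4,1]
  R2 -= -2·R1 → [0,0,1,0]
  R3 -= 2·R1 → [0,0,-2,1]
  R3 -= -2·R2 → [0,0,0,1]

L=[[1,0,0,0],[-1,1,0,0],[0,-2,1,0],[0,2,-2,1]] U=[[2,-2,1,0],[0,-2,-1,0],[0,0,1,0],[0,0,0,1]]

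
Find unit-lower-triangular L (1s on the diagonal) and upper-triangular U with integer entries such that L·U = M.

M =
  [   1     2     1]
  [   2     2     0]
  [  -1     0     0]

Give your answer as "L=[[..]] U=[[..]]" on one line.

L=[[1,0,0],[2,1,0],[-1,-1,1]] U=[[1,2,1],[0,-2,-2],[0,0,-1]]

  r1 -= 2·r0 → [0,-2,-2]
  r2 -= -1·r0 → [0,2,1]
  r2 -= -1·r1 → [0,0,-1]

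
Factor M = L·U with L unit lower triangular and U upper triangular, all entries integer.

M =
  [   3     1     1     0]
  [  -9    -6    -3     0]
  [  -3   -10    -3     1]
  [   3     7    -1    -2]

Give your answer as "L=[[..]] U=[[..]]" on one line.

  row1 -= -3·row0 → [0,-3,0,0]
  row2 -= -1·row0 → [0,-9,-2,1]
  row3 -= 1·row0 → [0,6,-2,-2]
  row2 -= 3·row1 → [0,0,-2,1]
  row3 -= -2·row1 → [0,0,-2,-2]
  row3 -= 1·row2 → [0,0,0,-3]

L=[[1,0,0,0],[-3,1,0,0],[-1,3,1,0],[1,-2,1,1]] U=[[3,1,1,0],[0,-3,0,0],[0,0,-2,1],[0,0,0,-3]]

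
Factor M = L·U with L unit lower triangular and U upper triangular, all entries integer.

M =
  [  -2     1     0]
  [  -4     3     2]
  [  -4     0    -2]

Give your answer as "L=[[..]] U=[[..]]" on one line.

  r1 -= 2·r0 → [0,1,2]
  r2 -= 2·r0 → [0,-2,-2]
  r2 -= -2·r1 → [0,0,2]

L=[[1,0,0],[2,1,0],[2,-2,1]] U=[[-2,1,0],[0,1,2],[0,0,2]]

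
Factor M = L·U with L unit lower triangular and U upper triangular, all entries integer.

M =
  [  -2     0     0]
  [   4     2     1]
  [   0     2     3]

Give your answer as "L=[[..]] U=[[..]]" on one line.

L=[[1,0,0],[-2,1,0],[0,1,1]] U=[[-2,0,0],[0,2,1],[0,0,2]]

  row1 -= -2·row0 → [0,2,1]
  row2 -= 0·row0 → [0,2,3]
  row2 -= 1·row1 → [0,0,2]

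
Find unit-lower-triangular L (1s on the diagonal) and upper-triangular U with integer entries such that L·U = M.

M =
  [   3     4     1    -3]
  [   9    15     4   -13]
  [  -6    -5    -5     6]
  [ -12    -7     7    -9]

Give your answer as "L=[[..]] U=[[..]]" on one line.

  r1 -= 3·r0 → [0,3,1,-4]
  r2 -= -2·r0 → [0,3,-3,0]
  r3 -= -4·r0 → [0,9,11,-21]
  r2 -= 1·r1 → [0,0,-4,4]
  r3 -= 3·r1 → [0,0,8,-9]
  r3 -= -2·r2 → [0,0,0,-1]

L=[[1,0,0,0],[3,1,0,0],[-2,1,1,0],[-4,3,-2,1]] U=[[3,4,1,-3],[0,3,1,-4],[0,0,-4,4],[0,0,0,-1]]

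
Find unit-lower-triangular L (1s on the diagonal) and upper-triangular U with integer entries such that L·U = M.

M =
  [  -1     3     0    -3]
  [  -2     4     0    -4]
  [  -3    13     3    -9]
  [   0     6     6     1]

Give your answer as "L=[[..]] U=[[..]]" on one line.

  r1 -= 2·r0 → [0,-2,0,2]
  r2 -= 3·r0 → [0,4,3,0]
  r3 -= 0·r0 → [0,6,6,1]
  r2 -= -2·r1 → [0,0,3,4]
  r3 -= -3·r1 → [0,0,6,7]
  r3 -= 2·r2 → [0,0,0,-1]

L=[[1,0,0,0],[2,1,0,0],[3,-2,1,0],[0,-3,2,1]] U=[[-1,3,0,-3],[0,-2,0,2],[0,0,3,4],[0,0,0,-1]]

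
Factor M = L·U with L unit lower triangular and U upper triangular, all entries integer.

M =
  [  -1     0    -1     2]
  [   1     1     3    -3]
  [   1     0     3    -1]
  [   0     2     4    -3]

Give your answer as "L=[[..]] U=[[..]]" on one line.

  R1 -= -1·R0 → [0,1,2,-1]
  R2 -= -1·R0 → [0,0,2,1]
  R3 -= 0·R0 → [0,2,4,-3]
  R2 -= 0·R1 → [0,0,2,1]
  R3 -= 2·R1 → [0,0,0,-1]
  R3 -= 0·R2 → [0,0,0,-1]

L=[[1,0,0,0],[-1,1,0,0],[-1,0,1,0],[0,2,0,1]] U=[[-1,0,-1,2],[0,1,2,-1],[0,0,2,1],[0,0,0,-1]]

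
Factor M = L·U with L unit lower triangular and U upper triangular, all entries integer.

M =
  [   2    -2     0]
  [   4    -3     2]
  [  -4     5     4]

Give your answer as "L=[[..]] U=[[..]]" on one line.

L=[[1,0,0],[2,1,0],[-2,1,1]] U=[[2,-2,0],[0,1,2],[0,0,2]]

  row1 -= 2·row0 → [0,1,2]
  row2 -= -2·row0 → [0,1,4]
  row2 -= 1·row1 → [0,0,2]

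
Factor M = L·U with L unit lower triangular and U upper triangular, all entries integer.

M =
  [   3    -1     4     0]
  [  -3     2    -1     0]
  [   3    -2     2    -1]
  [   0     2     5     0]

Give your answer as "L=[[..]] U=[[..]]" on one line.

L=[[1,0,0,0],[-1,1,0,0],[1,-1,1,0],[0,2,-1,1]] U=[[3,-1,4,0],[0,1,3,0],[0,0,1,-1],[0,0,0,-1]]

  row1 -= -1·row0 → [0,1,3,0]
  row2 -= 1·row0 → [0,-1,-2,-1]
  row3 -= 0·row0 → [0,2,5,0]
  row2 -= -1·row1 → [0,0,1,-1]
  row3 -= 2·row1 → [0,0,-1,0]
  row3 -= -1·row2 → [0,0,0,-1]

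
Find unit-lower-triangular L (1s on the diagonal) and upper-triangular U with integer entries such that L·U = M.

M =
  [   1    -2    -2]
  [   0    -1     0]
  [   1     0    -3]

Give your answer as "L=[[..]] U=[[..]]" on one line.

  r1 -= 0·r0 → [0,-1,0]
  r2 -= 1·r0 → [0,2,-1]
  r2 -= -2·r1 → [0,0,-1]

L=[[1,0,0],[0,1,0],[1,-2,1]] U=[[1,-2,-2],[0,-1,0],[0,0,-1]]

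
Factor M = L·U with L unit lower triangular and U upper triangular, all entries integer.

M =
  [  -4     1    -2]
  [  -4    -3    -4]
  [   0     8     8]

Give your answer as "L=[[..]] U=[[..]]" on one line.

L=[[1,0,0],[1,1,0],[0,-2,1]] U=[[-4,1,-2],[0,-4,-2],[0,0,4]]

  r1 -= 1·r0 → [0,-4,-2]
  r2 -= 0·r0 → [0,8,8]
  r2 -= -2·r1 → [0,0,4]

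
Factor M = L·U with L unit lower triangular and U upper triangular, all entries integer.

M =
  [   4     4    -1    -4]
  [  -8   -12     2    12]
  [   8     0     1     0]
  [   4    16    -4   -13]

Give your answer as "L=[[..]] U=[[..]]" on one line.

L=[[1,0,0,0],[-2,1,0,0],[2,2,1,0],[1,-3,-1,1]] U=[[4,4,-1,-4],[0,-4,0,4],[0,0,3,0],[0,0,0,3]]

  R1 -= -2·R0 → [0,-4,0,4]
  R2 -= 2·R0 → [0,-8,3,8]
  R3 -= 1·R0 → [0,12,-3,-9]
  R2 -= 2·R1 → [0,0,3,0]
  R3 -= -3·R1 → [0,0,-3,3]
  R3 -= -1·R2 → [0,0,0,3]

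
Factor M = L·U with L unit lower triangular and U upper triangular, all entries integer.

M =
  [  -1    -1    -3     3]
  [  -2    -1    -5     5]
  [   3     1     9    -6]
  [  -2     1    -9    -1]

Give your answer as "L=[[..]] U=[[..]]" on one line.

L=[[1,0,0,0],[2,1,0,0],[-3,-2,1,0],[2,3,-3,1]] U=[[-1,-1,-3,3],[0,1,1,-1],[0,0,2,1],[0,0,0,-1]]

  row1 -= 2·row0 → [0,1,1,-1]
  row2 -= -3·row0 → [0,-2,0,3]
  row3 -= 2·row0 → [0,3,-3,-7]
  row2 -= -2·row1 → [0,0,2,1]
  row3 -= 3·row1 → [0,0,-6,-4]
  row3 -= -3·row2 → [0,0,0,-1]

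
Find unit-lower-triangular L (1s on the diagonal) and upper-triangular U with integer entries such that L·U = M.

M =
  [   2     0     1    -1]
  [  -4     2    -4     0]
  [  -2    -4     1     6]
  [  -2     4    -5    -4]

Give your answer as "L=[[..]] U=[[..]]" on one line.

L=[[1,0,0,0],[-2,1,0,0],[-1,-2,1,0],[-1,2,0,1]] U=[[2,0,1,-1],[0,2,-2,-2],[0,0,-2,1],[0,0,0,-1]]

  row1 -= -2·row0 → [0,2,-2,-2]
  row2 -= -1·row0 → [0,-4,2,5]
  row3 -= -1·row0 → [0,4,-4,-5]
  row2 -= -2·row1 → [0,0,-2,1]
  row3 -= 2·row1 → [0,0,0,-1]
  row3 -= 0·row2 → [0,0,0,-1]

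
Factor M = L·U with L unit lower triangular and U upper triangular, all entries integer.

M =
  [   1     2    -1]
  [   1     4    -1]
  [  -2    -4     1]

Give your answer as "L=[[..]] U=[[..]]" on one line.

L=[[1,0,0],[1,1,0],[-2,0,1]] U=[[1,2,-1],[0,2,0],[0,0,-1]]

  r1 -= 1·r0 → [0,2,0]
  r2 -= -2·r0 → [0,0,-1]
  r2 -= 0·r1 → [0,0,-1]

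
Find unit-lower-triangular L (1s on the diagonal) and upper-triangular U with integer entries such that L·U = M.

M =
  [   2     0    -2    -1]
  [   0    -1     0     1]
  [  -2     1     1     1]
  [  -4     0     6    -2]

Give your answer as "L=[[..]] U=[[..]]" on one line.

  r1 -= 0·r0 → [0,-1,0,1]
  r2 -= -1·r0 → [0,1,-1,0]
  r3 -= -2·r0 → [0,0,2,-4]
  r2 -= -1·r1 → [0,0,-1,1]
  r3 -= 0·r1 → [0,0,2,-4]
  r3 -= -2·r2 → [0,0,0,-2]

L=[[1,0,0,0],[0,1,0,0],[-1,-1,1,0],[-2,0,-2,1]] U=[[2,0,-2,-1],[0,-1,0,1],[0,0,-1,1],[0,0,0,-2]]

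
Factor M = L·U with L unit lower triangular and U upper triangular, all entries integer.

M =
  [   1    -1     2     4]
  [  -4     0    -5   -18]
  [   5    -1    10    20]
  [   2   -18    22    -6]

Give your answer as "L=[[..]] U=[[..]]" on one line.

  r1 -= -4·r0 → [0,-4,3,-2]
  r2 -= 5·r0 → [0,4,0,0]
  r3 -= 2·r0 → [0,-16,18,-14]
  r2 -= -1·r1 → [0,0,3,-2]
  r3 -= 4·r1 → [0,0,6,-6]
  r3 -= 2·r2 → [0,0,0,-2]

L=[[1,0,0,0],[-4,1,0,0],[5,-1,1,0],[2,4,2,1]] U=[[1,-1,2,4],[0,-4,3,-2],[0,0,3,-2],[0,0,0,-2]]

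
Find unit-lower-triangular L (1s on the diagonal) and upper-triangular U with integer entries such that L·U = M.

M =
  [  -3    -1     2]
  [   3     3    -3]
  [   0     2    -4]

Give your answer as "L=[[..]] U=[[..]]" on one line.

L=[[1,0,0],[-1,1,0],[0,1,1]] U=[[-3,-1,2],[0,2,-1],[0,0,-3]]

  r1 -= -1·r0 → [0,2,-1]
  r2 -= 0·r0 → [0,2,-4]
  r2 -= 1·r1 → [0,0,-3]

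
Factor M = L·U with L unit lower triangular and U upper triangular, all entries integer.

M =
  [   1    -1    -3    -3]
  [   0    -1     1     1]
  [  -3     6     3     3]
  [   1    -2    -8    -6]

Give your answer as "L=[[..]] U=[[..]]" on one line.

L=[[1,0,0,0],[0,1,0,0],[-3,-3,1,0],[1,1,2,1]] U=[[1,-1,-3,-3],[0,-1,1,1],[0,0,-3,-3],[0,0,0,2]]

  r1 -= 0·r0 → [0,-1,1,1]
  r2 -= -3·r0 → [0,3,-6,-6]
  r3 -= 1·r0 → [0,-1,-5,-3]
  r2 -= -3·r1 → [0,0,-3,-3]
  r3 -= 1·r1 → [0,0,-6,-4]
  r3 -= 2·r2 → [0,0,0,2]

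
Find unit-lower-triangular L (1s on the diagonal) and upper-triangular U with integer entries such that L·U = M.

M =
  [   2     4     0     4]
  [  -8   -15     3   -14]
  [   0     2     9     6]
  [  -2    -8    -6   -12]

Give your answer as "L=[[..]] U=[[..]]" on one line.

L=[[1,0,0,0],[-4,1,0,0],[0,2,1,0],[-1,-4,2,1]] U=[[2,4,0,4],[0,1,3,2],[0,0,3,2],[0,0,0,-4]]

  row1 -= -4·row0 → [0,1,3,2]
  row2 -= 0·row0 → [0,2,9,6]
  row3 -= -1·row0 → [0,-4,-6,-8]
  row2 -= 2·row1 → [0,0,3,2]
  row3 -= -4·row1 → [0,0,6,0]
  row3 -= 2·row2 → [0,0,0,-4]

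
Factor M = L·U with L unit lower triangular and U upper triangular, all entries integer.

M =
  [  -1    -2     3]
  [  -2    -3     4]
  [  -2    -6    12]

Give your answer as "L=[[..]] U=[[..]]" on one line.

L=[[1,0,0],[2,1,0],[2,-2,1]] U=[[-1,-2,3],[0,1,-2],[0,0,2]]

  R1 -= 2·R0 → [0,1,-2]
  R2 -= 2·R0 → [0,-2,6]
  R2 -= -2·R1 → [0,0,2]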